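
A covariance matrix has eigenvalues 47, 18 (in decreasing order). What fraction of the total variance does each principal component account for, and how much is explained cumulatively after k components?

Step 1 — total variance = trace(Sigma) = Σ λ_i = 47 + 18 = 65.

Step 2 — fraction explained by component i = λ_i / Σ λ:
  PC1: 47/65 = 0.7231
  PC2: 18/65 = 0.2769

Step 3 — cumulative fraction after k components = (λ_1 + ... + λ_k) / Σ λ:
  k = 1: 47/65 = 0.7231
  k = 2: (47 + 18)/65 = 65/65 = 1

Summary (fraction, with percent):

explained: PC1 0.7231 (72.31%), PC2 0.2769 (27.69%);  cumulative: 0.7231, 1


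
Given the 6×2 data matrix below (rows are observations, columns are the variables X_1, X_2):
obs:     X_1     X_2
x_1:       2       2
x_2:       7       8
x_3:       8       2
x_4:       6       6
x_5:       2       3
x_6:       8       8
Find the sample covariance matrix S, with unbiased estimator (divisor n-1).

Step 1 — column means:
  mean(X_1) = (2 + 7 + 8 + 6 + 2 + 8) / 6 = 33/6 = 5.5
  mean(X_2) = (2 + 8 + 2 + 6 + 3 + 8) / 6 = 29/6 = 4.8333

Step 2 — sample covariance S[i,j] = (1/(n-1)) · Σ_k (x_{k,i} - mean_i) · (x_{k,j} - mean_j), with n-1 = 5.
  S[X_1,X_1] = ((-3.5)·(-3.5) + (1.5)·(1.5) + (2.5)·(2.5) + (0.5)·(0.5) + (-3.5)·(-3.5) + (2.5)·(2.5)) / 5 = 39.5/5 = 7.9
  S[X_1,X_2] = ((-3.5)·(-2.8333) + (1.5)·(3.1667) + (2.5)·(-2.8333) + (0.5)·(1.1667) + (-3.5)·(-1.8333) + (2.5)·(3.1667)) / 5 = 22.5/5 = 4.5
  S[X_2,X_2] = ((-2.8333)·(-2.8333) + (3.1667)·(3.1667) + (-2.8333)·(-2.8333) + (1.1667)·(1.1667) + (-1.8333)·(-1.8333) + (3.1667)·(3.1667)) / 5 = 40.8333/5 = 8.1667

S is symmetric (S[j,i] = S[i,j]). Assembling:

S = [[7.9, 4.5],
 [4.5, 8.1667]]


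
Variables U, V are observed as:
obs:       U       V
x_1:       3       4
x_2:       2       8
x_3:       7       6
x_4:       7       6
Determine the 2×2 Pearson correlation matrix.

Step 1 — column means:
  mean(U) = (3 + 2 + 7 + 7) / 4 = 19/4 = 4.75
  mean(V) = (4 + 8 + 6 + 6) / 4 = 24/4 = 6

Step 2 — sample variances and covariances s[i,j] = (1/(n-1)) · Σ_k (x_{k,i} - mean_i) · (x_{k,j} - mean_j), with n-1 = 3:
  s[U,U] = ((-1.75)·(-1.75) + (-2.75)·(-2.75) + (2.25)·(2.25) + (2.25)·(2.25)) / 3 = 20.75/3 = 6.9167
  s[U,V] = ((-1.75)·(-2) + (-2.75)·(2) + (2.25)·(0) + (2.25)·(0)) / 3 = -2/3 = -0.6667
  s[V,V] = ((-2)·(-2) + (2)·(2) + (0)·(0) + (0)·(0)) / 3 = 8/3 = 2.6667
  Sample standard deviations s_i = √(s[i,i]):
  s(U) = √(6.9167) = 2.63
  s(V) = √(2.6667) = 1.633

Step 3 — r_{ij} = s_{ij} / (s_i · s_j):
  r[U,U] = 1 (diagonal).
  r[U,V] = -0.6667 / (2.63 · 1.633) = -0.6667 / 4.2947 = -0.1552
  r[V,V] = 1 (diagonal).

R is symmetric with unit diagonal. Assembling:

R = [[1, -0.1552],
 [-0.1552, 1]]


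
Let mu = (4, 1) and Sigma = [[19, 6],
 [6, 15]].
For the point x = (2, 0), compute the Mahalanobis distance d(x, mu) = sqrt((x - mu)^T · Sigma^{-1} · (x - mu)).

Step 1 — centre the observation: (x - mu) = (-2, -1).

Step 2 — invert Sigma. det(Sigma) = 19·15 - (6)² = 249.
  Sigma^{-1} = (1/det) · [[d, -b], [-b, a]] = [[0.0602, -0.0241],
 [-0.0241, 0.0763]].

Step 3 — form the quadratic (x - mu)^T · Sigma^{-1} · (x - mu):
  Sigma^{-1} · (x - mu) = (-0.0964, -0.0281).
  (x - mu)^T · [Sigma^{-1} · (x - mu)] = (-2)·(-0.0964) + (-1)·(-0.0281) = 0.2209.

Step 4 — take square root: d = √(0.2209) ≈ 0.47.

d(x, mu) = √(0.2209) ≈ 0.47


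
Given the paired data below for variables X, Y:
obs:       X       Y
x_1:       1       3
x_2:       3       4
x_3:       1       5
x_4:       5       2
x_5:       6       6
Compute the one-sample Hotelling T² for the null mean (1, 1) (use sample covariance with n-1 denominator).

Step 1 — sample mean vector:
  mean(X) = (1 + 3 + 1 + 5 + 6) / 5 = 16/5 = 3.2
  mean(Y) = (3 + 4 + 5 + 2 + 6) / 5 = 20/5 = 4
  x̄ = (3.2, 4),  deviation x̄ - mu_0 = (3.2, 4) - (1, 1) = (2.2, 3).

Step 2 — sample covariance matrix, S[i,j] = (1/(n-1)) · Σ_k (x_{k,i} - mean_i) · (x_{k,j} - mean_j), divisor n-1 = 4:
  S[X,X] = ((-2.2)·(-2.2) + (-0.2)·(-0.2) + (-2.2)·(-2.2) + (1.8)·(1.8) + (2.8)·(2.8)) / 4 = 20.8/4 = 5.2
  S[X,Y] = ((-2.2)·(-1) + (-0.2)·(0) + (-2.2)·(1) + (1.8)·(-2) + (2.8)·(2)) / 4 = 2/4 = 0.5
  S[Y,Y] = ((-1)·(-1) + (0)·(0) + (1)·(1) + (-2)·(-2) + (2)·(2)) / 4 = 10/4 = 2.5
  S = [[5.2, 0.5],
 [0.5, 2.5]].

Step 3 — invert S. det(S) = 5.2·2.5 - (0.5)² = 12.75.
  S^{-1} = (1/det) · [[d, -b], [-b, a]] = [[0.1961, -0.0392],
 [-0.0392, 0.4078]].

Step 4 — quadratic form (x̄ - mu_0)^T · S^{-1} · (x̄ - mu_0):
  S^{-1} · (x̄ - mu_0) = (0.3137, 1.1373),
  (x̄ - mu_0)^T · [...] = (2.2)·(0.3137) + (3)·(1.1373) = 4.102.

Step 5 — scale by n: T² = 5 · 4.102 = 20.5098.

T² ≈ 20.5098


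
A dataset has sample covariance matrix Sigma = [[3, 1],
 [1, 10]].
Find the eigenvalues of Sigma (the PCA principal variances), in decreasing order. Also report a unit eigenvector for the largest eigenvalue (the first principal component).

Step 1 — characteristic polynomial of 2×2 Sigma:
  det(Sigma - λI) = λ² - trace · λ + det = 0.
  trace = 3 + 10 = 13, det = 3·10 - (1)² = 29.
Step 2 — discriminant:
  Δ = trace² - 4·det = 169 - 116 = 53.
Step 3 — eigenvalues:
  λ = (trace ± √Δ)/2 = (13 ± 7.2801)/2,
  λ_1 = 10.1401,  λ_2 = 2.8599.

Step 4 — unit eigenvector for λ_1: solve (Sigma - λ_1 I)v = 0. First row:
  (3 - 10.1401)·v_x + (1)·v_y = 0, i.e. (-7.1401)·v_x + (1)·v_y = 0,
  so v ∝ (b, λ_1 - a) = (1, 7.1401) = u.
  ||u|| = √((1)² + (7.1401)²) = √(51.9804) ≈ 7.2097,
  v_1 = u/||u|| ≈ (0.1387, 0.9903) (||v_1|| = 1).

λ_1 = 10.1401,  λ_2 = 2.8599;  v_1 ≈ (0.1387, 0.9903)


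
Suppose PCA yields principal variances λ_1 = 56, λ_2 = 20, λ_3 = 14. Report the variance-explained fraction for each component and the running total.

Step 1 — total variance = trace(Sigma) = Σ λ_i = 56 + 20 + 14 = 90.

Step 2 — fraction explained by component i = λ_i / Σ λ:
  PC1: 56/90 = 0.6222
  PC2: 20/90 = 0.2222
  PC3: 14/90 = 0.1556

Step 3 — cumulative fraction after k components = (λ_1 + ... + λ_k) / Σ λ:
  k = 1: 56/90 = 0.6222
  k = 2: (56 + 20)/90 = 76/90 = 0.8444
  k = 3: (56 + 20 + 14)/90 = 90/90 = 1

Summary (fraction, with percent):

explained: PC1 0.6222 (62.22%), PC2 0.2222 (22.22%), PC3 0.1556 (15.56%);  cumulative: 0.6222, 0.8444, 1


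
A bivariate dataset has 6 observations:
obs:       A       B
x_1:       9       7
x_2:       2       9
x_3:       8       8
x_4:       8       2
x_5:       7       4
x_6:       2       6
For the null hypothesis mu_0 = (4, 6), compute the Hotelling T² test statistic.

Step 1 — sample mean vector:
  mean(A) = (9 + 2 + 8 + 8 + 7 + 2) / 6 = 36/6 = 6
  mean(B) = (7 + 9 + 8 + 2 + 4 + 6) / 6 = 36/6 = 6
  x̄ = (6, 6),  deviation x̄ - mu_0 = (6, 6) - (4, 6) = (2, 0).

Step 2 — sample covariance matrix, S[i,j] = (1/(n-1)) · Σ_k (x_{k,i} - mean_i) · (x_{k,j} - mean_j), divisor n-1 = 5:
  S[A,A] = ((3)·(3) + (-4)·(-4) + (2)·(2) + (2)·(2) + (1)·(1) + (-4)·(-4)) / 5 = 50/5 = 10
  S[A,B] = ((3)·(1) + (-4)·(3) + (2)·(2) + (2)·(-4) + (1)·(-2) + (-4)·(0)) / 5 = -15/5 = -3
  S[B,B] = ((1)·(1) + (3)·(3) + (2)·(2) + (-4)·(-4) + (-2)·(-2) + (0)·(0)) / 5 = 34/5 = 6.8
  S = [[10, -3],
 [-3, 6.8]].

Step 3 — invert S. det(S) = 10·6.8 - (-3)² = 59.
  S^{-1} = (1/det) · [[d, -b], [-b, a]] = [[0.1153, 0.0508],
 [0.0508, 0.1695]].

Step 4 — quadratic form (x̄ - mu_0)^T · S^{-1} · (x̄ - mu_0):
  S^{-1} · (x̄ - mu_0) = (0.2305, 0.1017),
  (x̄ - mu_0)^T · [...] = (2)·(0.2305) + (0)·(0.1017) = 0.461.

Step 5 — scale by n: T² = 6 · 0.461 = 2.7661.

T² ≈ 2.7661


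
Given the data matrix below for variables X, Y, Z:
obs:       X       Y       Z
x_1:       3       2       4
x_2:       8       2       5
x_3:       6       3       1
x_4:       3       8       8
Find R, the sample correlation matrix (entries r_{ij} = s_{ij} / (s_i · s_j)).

Step 1 — column means:
  mean(X) = (3 + 8 + 6 + 3) / 4 = 20/4 = 5
  mean(Y) = (2 + 2 + 3 + 8) / 4 = 15/4 = 3.75
  mean(Z) = (4 + 5 + 1 + 8) / 4 = 18/4 = 4.5

Step 2 — sample variances and covariances s[i,j] = (1/(n-1)) · Σ_k (x_{k,i} - mean_i) · (x_{k,j} - mean_j), with n-1 = 3:
  s[X,X] = ((-2)·(-2) + (3)·(3) + (1)·(1) + (-2)·(-2)) / 3 = 18/3 = 6
  s[X,Y] = ((-2)·(-1.75) + (3)·(-1.75) + (1)·(-0.75) + (-2)·(4.25)) / 3 = -11/3 = -3.6667
  s[X,Z] = ((-2)·(-0.5) + (3)·(0.5) + (1)·(-3.5) + (-2)·(3.5)) / 3 = -8/3 = -2.6667
  s[Y,Y] = ((-1.75)·(-1.75) + (-1.75)·(-1.75) + (-0.75)·(-0.75) + (4.25)·(4.25)) / 3 = 24.75/3 = 8.25
  s[Y,Z] = ((-1.75)·(-0.5) + (-1.75)·(0.5) + (-0.75)·(-3.5) + (4.25)·(3.5)) / 3 = 17.5/3 = 5.8333
  s[Z,Z] = ((-0.5)·(-0.5) + (0.5)·(0.5) + (-3.5)·(-3.5) + (3.5)·(3.5)) / 3 = 25/3 = 8.3333
  Sample standard deviations s_i = √(s[i,i]):
  s(X) = √(6) = 2.4495
  s(Y) = √(8.25) = 2.8723
  s(Z) = √(8.3333) = 2.8868

Step 3 — r_{ij} = s_{ij} / (s_i · s_j):
  r[X,X] = 1 (diagonal).
  r[X,Y] = -3.6667 / (2.4495 · 2.8723) = -3.6667 / 7.0356 = -0.5212
  r[X,Z] = -2.6667 / (2.4495 · 2.8868) = -2.6667 / 7.0711 = -0.3771
  r[Y,Y] = 1 (diagonal).
  r[Y,Z] = 5.8333 / (2.8723 · 2.8868) = 5.8333 / 8.2916 = 0.7035
  r[Z,Z] = 1 (diagonal).

R is symmetric with unit diagonal. Assembling:

R = [[1, -0.5212, -0.3771],
 [-0.5212, 1, 0.7035],
 [-0.3771, 0.7035, 1]]


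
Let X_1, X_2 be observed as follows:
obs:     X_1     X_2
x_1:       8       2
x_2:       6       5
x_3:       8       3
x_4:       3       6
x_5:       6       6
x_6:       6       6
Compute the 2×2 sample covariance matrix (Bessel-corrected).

Step 1 — column means:
  mean(X_1) = (8 + 6 + 8 + 3 + 6 + 6) / 6 = 37/6 = 6.1667
  mean(X_2) = (2 + 5 + 3 + 6 + 6 + 6) / 6 = 28/6 = 4.6667

Step 2 — sample covariance S[i,j] = (1/(n-1)) · Σ_k (x_{k,i} - mean_i) · (x_{k,j} - mean_j), with n-1 = 5.
  S[X_1,X_1] = ((1.8333)·(1.8333) + (-0.1667)·(-0.1667) + (1.8333)·(1.8333) + (-3.1667)·(-3.1667) + (-0.1667)·(-0.1667) + (-0.1667)·(-0.1667)) / 5 = 16.8333/5 = 3.3667
  S[X_1,X_2] = ((1.8333)·(-2.6667) + (-0.1667)·(0.3333) + (1.8333)·(-1.6667) + (-3.1667)·(1.3333) + (-0.1667)·(1.3333) + (-0.1667)·(1.3333)) / 5 = -12.6667/5 = -2.5333
  S[X_2,X_2] = ((-2.6667)·(-2.6667) + (0.3333)·(0.3333) + (-1.6667)·(-1.6667) + (1.3333)·(1.3333) + (1.3333)·(1.3333) + (1.3333)·(1.3333)) / 5 = 15.3333/5 = 3.0667

S is symmetric (S[j,i] = S[i,j]). Assembling:

S = [[3.3667, -2.5333],
 [-2.5333, 3.0667]]


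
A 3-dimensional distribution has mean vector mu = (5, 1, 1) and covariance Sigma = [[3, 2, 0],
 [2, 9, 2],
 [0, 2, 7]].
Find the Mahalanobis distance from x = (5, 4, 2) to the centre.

Step 1 — centre the observation: (x - mu) = (0, 3, 1).

Step 2 — invert Sigma (cofactor / det for 3×3, or solve directly):
  Sigma^{-1} = [[0.396, -0.094, 0.0268],
 [-0.094, 0.1409, -0.0403],
 [0.0268, -0.0403, 0.1544]].

Step 3 — form the quadratic (x - mu)^T · Sigma^{-1} · (x - mu):
  Sigma^{-1} · (x - mu) = (-0.255, 0.3826, 0.0336).
  (x - mu)^T · [Sigma^{-1} · (x - mu)] = (0)·(-0.255) + (3)·(0.3826) + (1)·(0.0336) = 1.1812.

Step 4 — take square root: d = √(1.1812) ≈ 1.0868.

d(x, mu) = √(1.1812) ≈ 1.0868


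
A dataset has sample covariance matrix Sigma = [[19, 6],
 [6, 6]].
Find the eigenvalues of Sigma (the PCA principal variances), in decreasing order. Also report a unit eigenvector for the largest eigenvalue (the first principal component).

Step 1 — characteristic polynomial of 2×2 Sigma:
  det(Sigma - λI) = λ² - trace · λ + det = 0.
  trace = 19 + 6 = 25, det = 19·6 - (6)² = 78.
Step 2 — discriminant:
  Δ = trace² - 4·det = 625 - 312 = 313.
Step 3 — eigenvalues:
  λ = (trace ± √Δ)/2 = (25 ± 17.6918)/2,
  λ_1 = 21.3459,  λ_2 = 3.6541.

Step 4 — unit eigenvector for λ_1: solve (Sigma - λ_1 I)v = 0. First row:
  (19 - 21.3459)·v_x + (6)·v_y = 0, i.e. (-2.3459)·v_x + (6)·v_y = 0,
  so v ∝ (b, λ_1 - a) = (6, 2.3459) = u.
  ||u|| = √((6)² + (2.3459)²) = √(41.5033) ≈ 6.4423,
  v_1 = u/||u|| ≈ (0.9313, 0.3641) (||v_1|| = 1).

λ_1 = 21.3459,  λ_2 = 3.6541;  v_1 ≈ (0.9313, 0.3641)


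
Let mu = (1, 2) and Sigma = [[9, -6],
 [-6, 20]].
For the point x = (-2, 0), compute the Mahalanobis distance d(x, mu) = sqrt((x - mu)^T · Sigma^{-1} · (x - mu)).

Step 1 — centre the observation: (x - mu) = (-3, -2).

Step 2 — invert Sigma. det(Sigma) = 9·20 - (-6)² = 144.
  Sigma^{-1} = (1/det) · [[d, -b], [-b, a]] = [[0.1389, 0.0417],
 [0.0417, 0.0625]].

Step 3 — form the quadratic (x - mu)^T · Sigma^{-1} · (x - mu):
  Sigma^{-1} · (x - mu) = (-0.5, -0.25).
  (x - mu)^T · [Sigma^{-1} · (x - mu)] = (-3)·(-0.5) + (-2)·(-0.25) = 2.

Step 4 — take square root: d = √(2) ≈ 1.4142.

d(x, mu) = √(2) ≈ 1.4142


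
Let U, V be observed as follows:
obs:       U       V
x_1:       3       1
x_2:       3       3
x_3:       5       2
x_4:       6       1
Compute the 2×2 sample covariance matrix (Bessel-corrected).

Step 1 — column means:
  mean(U) = (3 + 3 + 5 + 6) / 4 = 17/4 = 4.25
  mean(V) = (1 + 3 + 2 + 1) / 4 = 7/4 = 1.75

Step 2 — sample covariance S[i,j] = (1/(n-1)) · Σ_k (x_{k,i} - mean_i) · (x_{k,j} - mean_j), with n-1 = 3.
  S[U,U] = ((-1.25)·(-1.25) + (-1.25)·(-1.25) + (0.75)·(0.75) + (1.75)·(1.75)) / 3 = 6.75/3 = 2.25
  S[U,V] = ((-1.25)·(-0.75) + (-1.25)·(1.25) + (0.75)·(0.25) + (1.75)·(-0.75)) / 3 = -1.75/3 = -0.5833
  S[V,V] = ((-0.75)·(-0.75) + (1.25)·(1.25) + (0.25)·(0.25) + (-0.75)·(-0.75)) / 3 = 2.75/3 = 0.9167

S is symmetric (S[j,i] = S[i,j]). Assembling:

S = [[2.25, -0.5833],
 [-0.5833, 0.9167]]


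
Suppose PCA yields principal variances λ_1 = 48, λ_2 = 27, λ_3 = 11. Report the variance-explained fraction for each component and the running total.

Step 1 — total variance = trace(Sigma) = Σ λ_i = 48 + 27 + 11 = 86.

Step 2 — fraction explained by component i = λ_i / Σ λ:
  PC1: 48/86 = 0.5581
  PC2: 27/86 = 0.314
  PC3: 11/86 = 0.1279

Step 3 — cumulative fraction after k components = (λ_1 + ... + λ_k) / Σ λ:
  k = 1: 48/86 = 0.5581
  k = 2: (48 + 27)/86 = 75/86 = 0.8721
  k = 3: (48 + 27 + 11)/86 = 86/86 = 1

Summary (fraction, with percent):

explained: PC1 0.5581 (55.81%), PC2 0.314 (31.4%), PC3 0.1279 (12.79%);  cumulative: 0.5581, 0.8721, 1


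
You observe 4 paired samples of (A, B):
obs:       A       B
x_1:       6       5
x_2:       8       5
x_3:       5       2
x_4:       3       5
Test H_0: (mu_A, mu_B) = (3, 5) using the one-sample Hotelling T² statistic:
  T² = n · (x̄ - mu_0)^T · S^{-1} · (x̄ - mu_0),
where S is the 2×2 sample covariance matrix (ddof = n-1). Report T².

Step 1 — sample mean vector:
  mean(A) = (6 + 8 + 5 + 3) / 4 = 22/4 = 5.5
  mean(B) = (5 + 5 + 2 + 5) / 4 = 17/4 = 4.25
  x̄ = (5.5, 4.25),  deviation x̄ - mu_0 = (5.5, 4.25) - (3, 5) = (2.5, -0.75).

Step 2 — sample covariance matrix, S[i,j] = (1/(n-1)) · Σ_k (x_{k,i} - mean_i) · (x_{k,j} - mean_j), divisor n-1 = 3:
  S[A,A] = ((0.5)·(0.5) + (2.5)·(2.5) + (-0.5)·(-0.5) + (-2.5)·(-2.5)) / 3 = 13/3 = 4.3333
  S[A,B] = ((0.5)·(0.75) + (2.5)·(0.75) + (-0.5)·(-2.25) + (-2.5)·(0.75)) / 3 = 1.5/3 = 0.5
  S[B,B] = ((0.75)·(0.75) + (0.75)·(0.75) + (-2.25)·(-2.25) + (0.75)·(0.75)) / 3 = 6.75/3 = 2.25
  S = [[4.3333, 0.5],
 [0.5, 2.25]].

Step 3 — invert S. det(S) = 4.3333·2.25 - (0.5)² = 9.5.
  S^{-1} = (1/det) · [[d, -b], [-b, a]] = [[0.2368, -0.0526],
 [-0.0526, 0.4561]].

Step 4 — quadratic form (x̄ - mu_0)^T · S^{-1} · (x̄ - mu_0):
  S^{-1} · (x̄ - mu_0) = (0.6316, -0.4737),
  (x̄ - mu_0)^T · [...] = (2.5)·(0.6316) + (-0.75)·(-0.4737) = 1.9342.

Step 5 — scale by n: T² = 4 · 1.9342 = 7.7368.

T² ≈ 7.7368


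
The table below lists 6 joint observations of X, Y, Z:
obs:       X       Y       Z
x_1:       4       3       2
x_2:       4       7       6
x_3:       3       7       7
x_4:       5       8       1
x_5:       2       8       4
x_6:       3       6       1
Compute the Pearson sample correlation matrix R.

Step 1 — column means:
  mean(X) = (4 + 4 + 3 + 5 + 2 + 3) / 6 = 21/6 = 3.5
  mean(Y) = (3 + 7 + 7 + 8 + 8 + 6) / 6 = 39/6 = 6.5
  mean(Z) = (2 + 6 + 7 + 1 + 4 + 1) / 6 = 21/6 = 3.5

Step 2 — sample variances and covariances s[i,j] = (1/(n-1)) · Σ_k (x_{k,i} - mean_i) · (x_{k,j} - mean_j), with n-1 = 5:
  s[X,X] = ((0.5)·(0.5) + (0.5)·(0.5) + (-0.5)·(-0.5) + (1.5)·(1.5) + (-1.5)·(-1.5) + (-0.5)·(-0.5)) / 5 = 5.5/5 = 1.1
  s[X,Y] = ((0.5)·(-3.5) + (0.5)·(0.5) + (-0.5)·(0.5) + (1.5)·(1.5) + (-1.5)·(1.5) + (-0.5)·(-0.5)) / 5 = -1.5/5 = -0.3
  s[X,Z] = ((0.5)·(-1.5) + (0.5)·(2.5) + (-0.5)·(3.5) + (1.5)·(-2.5) + (-1.5)·(0.5) + (-0.5)·(-2.5)) / 5 = -4.5/5 = -0.9
  s[Y,Y] = ((-3.5)·(-3.5) + (0.5)·(0.5) + (0.5)·(0.5) + (1.5)·(1.5) + (1.5)·(1.5) + (-0.5)·(-0.5)) / 5 = 17.5/5 = 3.5
  s[Y,Z] = ((-3.5)·(-1.5) + (0.5)·(2.5) + (0.5)·(3.5) + (1.5)·(-2.5) + (1.5)·(0.5) + (-0.5)·(-2.5)) / 5 = 6.5/5 = 1.3
  s[Z,Z] = ((-1.5)·(-1.5) + (2.5)·(2.5) + (3.5)·(3.5) + (-2.5)·(-2.5) + (0.5)·(0.5) + (-2.5)·(-2.5)) / 5 = 33.5/5 = 6.7
  Sample standard deviations s_i = √(s[i,i]):
  s(X) = √(1.1) = 1.0488
  s(Y) = √(3.5) = 1.8708
  s(Z) = √(6.7) = 2.5884

Step 3 — r_{ij} = s_{ij} / (s_i · s_j):
  r[X,X] = 1 (diagonal).
  r[X,Y] = -0.3 / (1.0488 · 1.8708) = -0.3 / 1.9621 = -0.1529
  r[X,Z] = -0.9 / (1.0488 · 2.5884) = -0.9 / 2.7148 = -0.3315
  r[Y,Y] = 1 (diagonal).
  r[Y,Z] = 1.3 / (1.8708 · 2.5884) = 1.3 / 4.8425 = 0.2685
  r[Z,Z] = 1 (diagonal).

R is symmetric with unit diagonal. Assembling:

R = [[1, -0.1529, -0.3315],
 [-0.1529, 1, 0.2685],
 [-0.3315, 0.2685, 1]]


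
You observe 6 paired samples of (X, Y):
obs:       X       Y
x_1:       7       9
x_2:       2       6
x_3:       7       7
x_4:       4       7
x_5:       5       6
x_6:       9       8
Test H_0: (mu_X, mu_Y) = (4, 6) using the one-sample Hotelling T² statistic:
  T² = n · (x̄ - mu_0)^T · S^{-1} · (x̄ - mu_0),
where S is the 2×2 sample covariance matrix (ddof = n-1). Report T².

Step 1 — sample mean vector:
  mean(X) = (7 + 2 + 7 + 4 + 5 + 9) / 6 = 34/6 = 5.6667
  mean(Y) = (9 + 6 + 7 + 7 + 6 + 8) / 6 = 43/6 = 7.1667
  x̄ = (5.6667, 7.1667),  deviation x̄ - mu_0 = (5.6667, 7.1667) - (4, 6) = (1.6667, 1.1667).

Step 2 — sample covariance matrix, S[i,j] = (1/(n-1)) · Σ_k (x_{k,i} - mean_i) · (x_{k,j} - mean_j), divisor n-1 = 5:
  S[X,X] = ((1.3333)·(1.3333) + (-3.6667)·(-3.6667) + (1.3333)·(1.3333) + (-1.6667)·(-1.6667) + (-0.6667)·(-0.6667) + (3.3333)·(3.3333)) / 5 = 31.3333/5 = 6.2667
  S[X,Y] = ((1.3333)·(1.8333) + (-3.6667)·(-1.1667) + (1.3333)·(-0.1667) + (-1.6667)·(-0.1667) + (-0.6667)·(-1.1667) + (3.3333)·(0.8333)) / 5 = 10.3333/5 = 2.0667
  S[Y,Y] = ((1.8333)·(1.8333) + (-1.1667)·(-1.1667) + (-0.1667)·(-0.1667) + (-0.1667)·(-0.1667) + (-1.1667)·(-1.1667) + (0.8333)·(0.8333)) / 5 = 6.8333/5 = 1.3667
  S = [[6.2667, 2.0667],
 [2.0667, 1.3667]].

Step 3 — invert S. det(S) = 6.2667·1.3667 - (2.0667)² = 4.2933.
  S^{-1} = (1/det) · [[d, -b], [-b, a]] = [[0.3183, -0.4814],
 [-0.4814, 1.4596]].

Step 4 — quadratic form (x̄ - mu_0)^T · S^{-1} · (x̄ - mu_0):
  S^{-1} · (x̄ - mu_0) = (-0.0311, 0.9006),
  (x̄ - mu_0)^T · [...] = (1.6667)·(-0.0311) + (1.1667)·(0.9006) = 0.999.

Step 5 — scale by n: T² = 6 · 0.999 = 5.9938.

T² ≈ 5.9938


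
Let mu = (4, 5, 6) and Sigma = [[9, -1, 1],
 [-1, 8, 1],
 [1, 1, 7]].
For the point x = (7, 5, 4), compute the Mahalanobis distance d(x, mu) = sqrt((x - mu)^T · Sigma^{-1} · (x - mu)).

Step 1 — centre the observation: (x - mu) = (3, 0, -2).

Step 2 — invert Sigma (cofactor / det for 3×3, or solve directly):
  Sigma^{-1} = [[0.1151, 0.0167, -0.0188],
 [0.0167, 0.1297, -0.0209],
 [-0.0188, -0.0209, 0.1485]].

Step 3 — form the quadratic (x - mu)^T · Sigma^{-1} · (x - mu):
  Sigma^{-1} · (x - mu) = (0.3828, 0.0921, -0.3536).
  (x - mu)^T · [Sigma^{-1} · (x - mu)] = (3)·(0.3828) + (0)·(0.0921) + (-2)·(-0.3536) = 1.8556.

Step 4 — take square root: d = √(1.8556) ≈ 1.3622.

d(x, mu) = √(1.8556) ≈ 1.3622


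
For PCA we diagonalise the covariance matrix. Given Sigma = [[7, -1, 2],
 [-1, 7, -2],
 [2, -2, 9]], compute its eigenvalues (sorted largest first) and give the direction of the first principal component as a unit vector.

Step 1 — characteristic polynomial p(λ) = det(λI - Sigma) = λ³ - tr·λ² + c_1·λ - det, where tr = trace, c_1 = sum of the principal 2×2 minors, det = det(Sigma):
  tr = 7 + 7 + 9 = 23,
  c_1 = (7·7 - (-1)²) + (7·9 - (2)²) + (7·9 - (-2)²) = 48 + 59 + 59 = 166,
  det = 7·(7·9 - (-2)²) - (-1)·((-1)·9 - (-2)·(2)) + (2)·((-1)·(-2) - 7·(2)) = 7·(59) - (-1)·(-5) + (2)·(-12) = 384.
  So p(λ) = λ³ - 23λ² + 166λ - 384.
Step 2 — look for an integer root (rational root theorem: any rational root is an integer divisor of 384). Testing λ = 6:
  p(6) = 216 - 828 + 996 - 384 = 0  ✓
  Dividing out (λ - 6): p(λ) = (λ - 6)(λ² - 17λ + 64).
Step 3 — remaining eigenvalues from the quadratic λ² - 17λ + 64 = 0:
  Δ = 17² - 4·64 = 289 - 256 = 33,  λ = (17 ± √33)/2 = (17 ± 5.7446)/2 ≈ 11.3723 or 5.6277.
  Sorted: λ_1 = 11.3723,  λ_2 = 6,  λ_3 = 5.6277  (check: sum = 23 = tr ✓).

Step 4 — unit eigenvector for λ_1 ≈ 11.3723: v spans the null space of (Sigma - λ_1 I), whose rows are
  r_1 = (-4.3723, -1, 2),  r_2 = (-1, -4.3723, -2),  r_3 = (2, -2, -2.3723).
  v is orthogonal to every row, so take v ∝ r_1 × r_2 = ((-1)·(-2) - (2)·(-4.3723), (2)·(-1) - (-4.3723)·(-2), (-4.3723)·(-4.3723) - (-1)·(-1)) ≈ (10.7446, -10.7446, 18.1168).
  Let u = (10.7446, -10.7446, 18.1168).
  ||u|| = √((10.7446)² + (-10.7446)² + (18.1168)²) = √(559.1113) ≈ 23.6455,  v_1 = u/||u|| ≈ (0.4544, -0.4544, 0.7662) (||v_1|| = 1).

λ_1 = 11.3723,  λ_2 = 6,  λ_3 = 5.6277;  v_1 ≈ (0.4544, -0.4544, 0.7662)


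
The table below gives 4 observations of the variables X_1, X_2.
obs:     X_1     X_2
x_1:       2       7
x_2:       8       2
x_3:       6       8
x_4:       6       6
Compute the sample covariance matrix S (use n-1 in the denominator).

Step 1 — column means:
  mean(X_1) = (2 + 8 + 6 + 6) / 4 = 22/4 = 5.5
  mean(X_2) = (7 + 2 + 8 + 6) / 4 = 23/4 = 5.75

Step 2 — sample covariance S[i,j] = (1/(n-1)) · Σ_k (x_{k,i} - mean_i) · (x_{k,j} - mean_j), with n-1 = 3.
  S[X_1,X_1] = ((-3.5)·(-3.5) + (2.5)·(2.5) + (0.5)·(0.5) + (0.5)·(0.5)) / 3 = 19/3 = 6.3333
  S[X_1,X_2] = ((-3.5)·(1.25) + (2.5)·(-3.75) + (0.5)·(2.25) + (0.5)·(0.25)) / 3 = -12.5/3 = -4.1667
  S[X_2,X_2] = ((1.25)·(1.25) + (-3.75)·(-3.75) + (2.25)·(2.25) + (0.25)·(0.25)) / 3 = 20.75/3 = 6.9167

S is symmetric (S[j,i] = S[i,j]). Assembling:

S = [[6.3333, -4.1667],
 [-4.1667, 6.9167]]


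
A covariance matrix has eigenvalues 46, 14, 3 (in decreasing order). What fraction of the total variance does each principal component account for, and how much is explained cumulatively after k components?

Step 1 — total variance = trace(Sigma) = Σ λ_i = 46 + 14 + 3 = 63.

Step 2 — fraction explained by component i = λ_i / Σ λ:
  PC1: 46/63 = 0.7302
  PC2: 14/63 = 0.2222
  PC3: 3/63 = 0.0476

Step 3 — cumulative fraction after k components = (λ_1 + ... + λ_k) / Σ λ:
  k = 1: 46/63 = 0.7302
  k = 2: (46 + 14)/63 = 60/63 = 0.9524
  k = 3: (46 + 14 + 3)/63 = 63/63 = 1

Summary (fraction, with percent):

explained: PC1 0.7302 (73.02%), PC2 0.2222 (22.22%), PC3 0.0476 (4.76%);  cumulative: 0.7302, 0.9524, 1


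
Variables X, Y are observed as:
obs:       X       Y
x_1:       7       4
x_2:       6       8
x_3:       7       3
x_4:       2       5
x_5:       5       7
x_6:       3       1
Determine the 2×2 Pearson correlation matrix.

Step 1 — column means:
  mean(X) = (7 + 6 + 7 + 2 + 5 + 3) / 6 = 30/6 = 5
  mean(Y) = (4 + 8 + 3 + 5 + 7 + 1) / 6 = 28/6 = 4.6667

Step 2 — sample variances and covariances s[i,j] = (1/(n-1)) · Σ_k (x_{k,i} - mean_i) · (x_{k,j} - mean_j), with n-1 = 5:
  s[X,X] = ((2)·(2) + (1)·(1) + (2)·(2) + (-3)·(-3) + (0)·(0) + (-2)·(-2)) / 5 = 22/5 = 4.4
  s[X,Y] = ((2)·(-0.6667) + (1)·(3.3333) + (2)·(-1.6667) + (-3)·(0.3333) + (0)·(2.3333) + (-2)·(-3.6667)) / 5 = 5/5 = 1
  s[Y,Y] = ((-0.6667)·(-0.6667) + (3.3333)·(3.3333) + (-1.6667)·(-1.6667) + (0.3333)·(0.3333) + (2.3333)·(2.3333) + (-3.6667)·(-3.6667)) / 5 = 33.3333/5 = 6.6667
  Sample standard deviations s_i = √(s[i,i]):
  s(X) = √(4.4) = 2.0976
  s(Y) = √(6.6667) = 2.582

Step 3 — r_{ij} = s_{ij} / (s_i · s_j):
  r[X,X] = 1 (diagonal).
  r[X,Y] = 1 / (2.0976 · 2.582) = 1 / 5.416 = 0.1846
  r[Y,Y] = 1 (diagonal).

R is symmetric with unit diagonal. Assembling:

R = [[1, 0.1846],
 [0.1846, 1]]


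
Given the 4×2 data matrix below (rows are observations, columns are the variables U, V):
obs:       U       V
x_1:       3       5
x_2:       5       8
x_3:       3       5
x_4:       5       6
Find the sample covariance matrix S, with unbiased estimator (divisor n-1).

Step 1 — column means:
  mean(U) = (3 + 5 + 3 + 5) / 4 = 16/4 = 4
  mean(V) = (5 + 8 + 5 + 6) / 4 = 24/4 = 6

Step 2 — sample covariance S[i,j] = (1/(n-1)) · Σ_k (x_{k,i} - mean_i) · (x_{k,j} - mean_j), with n-1 = 3.
  S[U,U] = ((-1)·(-1) + (1)·(1) + (-1)·(-1) + (1)·(1)) / 3 = 4/3 = 1.3333
  S[U,V] = ((-1)·(-1) + (1)·(2) + (-1)·(-1) + (1)·(0)) / 3 = 4/3 = 1.3333
  S[V,V] = ((-1)·(-1) + (2)·(2) + (-1)·(-1) + (0)·(0)) / 3 = 6/3 = 2

S is symmetric (S[j,i] = S[i,j]). Assembling:

S = [[1.3333, 1.3333],
 [1.3333, 2]]


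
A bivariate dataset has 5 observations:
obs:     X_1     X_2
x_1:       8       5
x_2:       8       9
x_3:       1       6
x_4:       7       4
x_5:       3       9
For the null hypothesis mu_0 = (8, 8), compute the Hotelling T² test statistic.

Step 1 — sample mean vector:
  mean(X_1) = (8 + 8 + 1 + 7 + 3) / 5 = 27/5 = 5.4
  mean(X_2) = (5 + 9 + 6 + 4 + 9) / 5 = 33/5 = 6.6
  x̄ = (5.4, 6.6),  deviation x̄ - mu_0 = (5.4, 6.6) - (8, 8) = (-2.6, -1.4).

Step 2 — sample covariance matrix, S[i,j] = (1/(n-1)) · Σ_k (x_{k,i} - mean_i) · (x_{k,j} - mean_j), divisor n-1 = 4:
  S[X_1,X_1] = ((2.6)·(2.6) + (2.6)·(2.6) + (-4.4)·(-4.4) + (1.6)·(1.6) + (-2.4)·(-2.4)) / 4 = 41.2/4 = 10.3
  S[X_1,X_2] = ((2.6)·(-1.6) + (2.6)·(2.4) + (-4.4)·(-0.6) + (1.6)·(-2.6) + (-2.4)·(2.4)) / 4 = -5.2/4 = -1.3
  S[X_2,X_2] = ((-1.6)·(-1.6) + (2.4)·(2.4) + (-0.6)·(-0.6) + (-2.6)·(-2.6) + (2.4)·(2.4)) / 4 = 21.2/4 = 5.3
  S = [[10.3, -1.3],
 [-1.3, 5.3]].

Step 3 — invert S. det(S) = 10.3·5.3 - (-1.3)² = 52.9.
  S^{-1} = (1/det) · [[d, -b], [-b, a]] = [[0.1002, 0.0246],
 [0.0246, 0.1947]].

Step 4 — quadratic form (x̄ - mu_0)^T · S^{-1} · (x̄ - mu_0):
  S^{-1} · (x̄ - mu_0) = (-0.2949, -0.3365),
  (x̄ - mu_0)^T · [...] = (-2.6)·(-0.2949) + (-1.4)·(-0.3365) = 1.2378.

Step 5 — scale by n: T² = 5 · 1.2378 = 6.189.

T² ≈ 6.189


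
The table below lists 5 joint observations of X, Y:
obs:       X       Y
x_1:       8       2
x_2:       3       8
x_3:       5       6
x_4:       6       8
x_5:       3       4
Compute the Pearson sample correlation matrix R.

Step 1 — column means:
  mean(X) = (8 + 3 + 5 + 6 + 3) / 5 = 25/5 = 5
  mean(Y) = (2 + 8 + 6 + 8 + 4) / 5 = 28/5 = 5.6

Step 2 — sample variances and covariances s[i,j] = (1/(n-1)) · Σ_k (x_{k,i} - mean_i) · (x_{k,j} - mean_j), with n-1 = 4:
  s[X,X] = ((3)·(3) + (-2)·(-2) + (0)·(0) + (1)·(1) + (-2)·(-2)) / 4 = 18/4 = 4.5
  s[X,Y] = ((3)·(-3.6) + (-2)·(2.4) + (0)·(0.4) + (1)·(2.4) + (-2)·(-1.6)) / 4 = -10/4 = -2.5
  s[Y,Y] = ((-3.6)·(-3.6) + (2.4)·(2.4) + (0.4)·(0.4) + (2.4)·(2.4) + (-1.6)·(-1.6)) / 4 = 27.2/4 = 6.8
  Sample standard deviations s_i = √(s[i,i]):
  s(X) = √(4.5) = 2.1213
  s(Y) = √(6.8) = 2.6077

Step 3 — r_{ij} = s_{ij} / (s_i · s_j):
  r[X,X] = 1 (diagonal).
  r[X,Y] = -2.5 / (2.1213 · 2.6077) = -2.5 / 5.5317 = -0.4519
  r[Y,Y] = 1 (diagonal).

R is symmetric with unit diagonal. Assembling:

R = [[1, -0.4519],
 [-0.4519, 1]]


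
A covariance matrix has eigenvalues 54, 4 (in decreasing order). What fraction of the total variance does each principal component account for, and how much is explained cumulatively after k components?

Step 1 — total variance = trace(Sigma) = Σ λ_i = 54 + 4 = 58.

Step 2 — fraction explained by component i = λ_i / Σ λ:
  PC1: 54/58 = 0.931
  PC2: 4/58 = 0.069

Step 3 — cumulative fraction after k components = (λ_1 + ... + λ_k) / Σ λ:
  k = 1: 54/58 = 0.931
  k = 2: (54 + 4)/58 = 58/58 = 1

Summary (fraction, with percent):

explained: PC1 0.931 (93.1%), PC2 0.069 (6.9%);  cumulative: 0.931, 1


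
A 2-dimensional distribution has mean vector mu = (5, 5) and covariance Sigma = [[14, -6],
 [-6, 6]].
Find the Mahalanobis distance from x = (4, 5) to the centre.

Step 1 — centre the observation: (x - mu) = (-1, 0).

Step 2 — invert Sigma. det(Sigma) = 14·6 - (-6)² = 48.
  Sigma^{-1} = (1/det) · [[d, -b], [-b, a]] = [[0.125, 0.125],
 [0.125, 0.2917]].

Step 3 — form the quadratic (x - mu)^T · Sigma^{-1} · (x - mu):
  Sigma^{-1} · (x - mu) = (-0.125, -0.125).
  (x - mu)^T · [Sigma^{-1} · (x - mu)] = (-1)·(-0.125) + (0)·(-0.125) = 0.125.

Step 4 — take square root: d = √(0.125) ≈ 0.3536.

d(x, mu) = √(0.125) ≈ 0.3536


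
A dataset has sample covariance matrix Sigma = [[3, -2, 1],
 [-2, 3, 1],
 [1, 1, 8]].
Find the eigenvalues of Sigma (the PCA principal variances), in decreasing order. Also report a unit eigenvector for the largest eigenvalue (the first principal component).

Step 1 — characteristic polynomial p(λ) = det(λI - Sigma) = λ³ - tr·λ² + c_1·λ - det, where tr = trace, c_1 = sum of the principal 2×2 minors, det = det(Sigma):
  tr = 3 + 3 + 8 = 14,
  c_1 = (3·3 - (-2)²) + (3·8 - (1)²) + (3·8 - (1)²) = 5 + 23 + 23 = 51,
  det = 3·(3·8 - (1)²) - (-2)·((-2)·8 - (1)·(1)) + (1)·((-2)·(1) - 3·(1)) = 3·(23) - (-2)·(-17) + (1)·(-5) = 30.
  So p(λ) = λ³ - 14λ² + 51λ - 30.
Step 2 — look for an integer root (rational root theorem: any rational root is an integer divisor of 30). Testing λ = 5:
  p(5) = 125 - 350 + 255 - 30 = 0  ✓
  Dividing out (λ - 5): p(λ) = (λ - 5)(λ² - 9λ + 6).
Step 3 — remaining eigenvalues from the quadratic λ² - 9λ + 6 = 0:
  Δ = 9² - 4·6 = 81 - 24 = 57,  λ = (9 ± √57)/2 = (9 ± 7.5498)/2 ≈ 8.2749 or 0.7251.
  Sorted: λ_1 = 8.2749,  λ_2 = 5,  λ_3 = 0.7251  (check: sum = 14 = tr ✓).

Step 4 — unit eigenvector for λ_1 ≈ 8.2749: v spans the null space of (Sigma - λ_1 I), whose rows are
  r_1 = (-5.2749, -2, 1),  r_2 = (-2, -5.2749, 1),  r_3 = (1, 1, -0.2749).
  v is orthogonal to every row, so take v ∝ r_1 × r_2 = ((-2)·(1) - (1)·(-5.2749), (1)·(-2) - (-5.2749)·(1), (-5.2749)·(-5.2749) - (-2)·(-2)) ≈ (3.2749, 3.2749, 23.8248).
  Let u = (3.2749, 3.2749, 23.8248).
  ||u|| = √((3.2749)² + (3.2749)² + (23.8248)²) = √(589.069) ≈ 24.2707,  v_1 = u/||u|| ≈ (0.1349, 0.1349, 0.9816) (||v_1|| = 1).

λ_1 = 8.2749,  λ_2 = 5,  λ_3 = 0.7251;  v_1 ≈ (0.1349, 0.1349, 0.9816)


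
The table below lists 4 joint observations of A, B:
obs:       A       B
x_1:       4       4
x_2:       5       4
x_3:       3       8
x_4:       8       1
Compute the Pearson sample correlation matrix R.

Step 1 — column means:
  mean(A) = (4 + 5 + 3 + 8) / 4 = 20/4 = 5
  mean(B) = (4 + 4 + 8 + 1) / 4 = 17/4 = 4.25

Step 2 — sample variances and covariances s[i,j] = (1/(n-1)) · Σ_k (x_{k,i} - mean_i) · (x_{k,j} - mean_j), with n-1 = 3:
  s[A,A] = ((-1)·(-1) + (0)·(0) + (-2)·(-2) + (3)·(3)) / 3 = 14/3 = 4.6667
  s[A,B] = ((-1)·(-0.25) + (0)·(-0.25) + (-2)·(3.75) + (3)·(-3.25)) / 3 = -17/3 = -5.6667
  s[B,B] = ((-0.25)·(-0.25) + (-0.25)·(-0.25) + (3.75)·(3.75) + (-3.25)·(-3.25)) / 3 = 24.75/3 = 8.25
  Sample standard deviations s_i = √(s[i,i]):
  s(A) = √(4.6667) = 2.1602
  s(B) = √(8.25) = 2.8723

Step 3 — r_{ij} = s_{ij} / (s_i · s_j):
  r[A,A] = 1 (diagonal).
  r[A,B] = -5.6667 / (2.1602 · 2.8723) = -5.6667 / 6.2048 = -0.9133
  r[B,B] = 1 (diagonal).

R is symmetric with unit diagonal. Assembling:

R = [[1, -0.9133],
 [-0.9133, 1]]


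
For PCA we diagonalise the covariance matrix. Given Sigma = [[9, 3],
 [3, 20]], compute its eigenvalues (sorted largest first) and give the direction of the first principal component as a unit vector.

Step 1 — characteristic polynomial of 2×2 Sigma:
  det(Sigma - λI) = λ² - trace · λ + det = 0.
  trace = 9 + 20 = 29, det = 9·20 - (3)² = 171.
Step 2 — discriminant:
  Δ = trace² - 4·det = 841 - 684 = 157.
Step 3 — eigenvalues:
  λ = (trace ± √Δ)/2 = (29 ± 12.53)/2,
  λ_1 = 20.765,  λ_2 = 8.235.

Step 4 — unit eigenvector for λ_1: solve (Sigma - λ_1 I)v = 0. First row:
  (9 - 20.765)·v_x + (3)·v_y = 0, i.e. (-11.765)·v_x + (3)·v_y = 0,
  so v ∝ (b, λ_1 - a) = (3, 11.765) = u.
  ||u|| = √((3)² + (11.765)²) = √(147.4148) ≈ 12.1414,
  v_1 = u/||u|| ≈ (0.2471, 0.969) (||v_1|| = 1).

λ_1 = 20.765,  λ_2 = 8.235;  v_1 ≈ (0.2471, 0.969)


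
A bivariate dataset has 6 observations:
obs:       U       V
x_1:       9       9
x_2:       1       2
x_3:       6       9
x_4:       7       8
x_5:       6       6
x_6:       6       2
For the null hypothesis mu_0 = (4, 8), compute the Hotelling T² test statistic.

Step 1 — sample mean vector:
  mean(U) = (9 + 1 + 6 + 7 + 6 + 6) / 6 = 35/6 = 5.8333
  mean(V) = (9 + 2 + 9 + 8 + 6 + 2) / 6 = 36/6 = 6
  x̄ = (5.8333, 6),  deviation x̄ - mu_0 = (5.8333, 6) - (4, 8) = (1.8333, -2).

Step 2 — sample covariance matrix, S[i,j] = (1/(n-1)) · Σ_k (x_{k,i} - mean_i) · (x_{k,j} - mean_j), divisor n-1 = 5:
  S[U,U] = ((3.1667)·(3.1667) + (-4.8333)·(-4.8333) + (0.1667)·(0.1667) + (1.1667)·(1.1667) + (0.1667)·(0.1667) + (0.1667)·(0.1667)) / 5 = 34.8333/5 = 6.9667
  S[U,V] = ((3.1667)·(3) + (-4.8333)·(-4) + (0.1667)·(3) + (1.1667)·(2) + (0.1667)·(0) + (0.1667)·(-4)) / 5 = 31/5 = 6.2
  S[V,V] = ((3)·(3) + (-4)·(-4) + (3)·(3) + (2)·(2) + (0)·(0) + (-4)·(-4)) / 5 = 54/5 = 10.8
  S = [[6.9667, 6.2],
 [6.2, 10.8]].

Step 3 — invert S. det(S) = 6.9667·10.8 - (6.2)² = 36.8.
  S^{-1} = (1/det) · [[d, -b], [-b, a]] = [[0.2935, -0.1685],
 [-0.1685, 0.1893]].

Step 4 — quadratic form (x̄ - mu_0)^T · S^{-1} · (x̄ - mu_0):
  S^{-1} · (x̄ - mu_0) = (0.875, -0.6875),
  (x̄ - mu_0)^T · [...] = (1.8333)·(0.875) + (-2)·(-0.6875) = 2.9792.

Step 5 — scale by n: T² = 6 · 2.9792 = 17.875.

T² ≈ 17.875


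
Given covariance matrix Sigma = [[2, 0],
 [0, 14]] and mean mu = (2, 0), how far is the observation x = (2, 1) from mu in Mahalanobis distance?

Step 1 — centre the observation: (x - mu) = (0, 1).

Step 2 — invert Sigma. det(Sigma) = 2·14 - (0)² = 28.
  Sigma^{-1} = (1/det) · [[d, -b], [-b, a]] = [[0.5, 0],
 [0, 0.0714]].

Step 3 — form the quadratic (x - mu)^T · Sigma^{-1} · (x - mu):
  Sigma^{-1} · (x - mu) = (0, 0.0714).
  (x - mu)^T · [Sigma^{-1} · (x - mu)] = (0)·(0) + (1)·(0.0714) = 0.0714.

Step 4 — take square root: d = √(0.0714) ≈ 0.2673.

d(x, mu) = √(0.0714) ≈ 0.2673


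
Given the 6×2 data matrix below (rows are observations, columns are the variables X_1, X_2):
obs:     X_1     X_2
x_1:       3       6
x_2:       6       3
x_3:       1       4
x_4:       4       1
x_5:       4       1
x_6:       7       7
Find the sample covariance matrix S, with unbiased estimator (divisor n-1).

Step 1 — column means:
  mean(X_1) = (3 + 6 + 1 + 4 + 4 + 7) / 6 = 25/6 = 4.1667
  mean(X_2) = (6 + 3 + 4 + 1 + 1 + 7) / 6 = 22/6 = 3.6667

Step 2 — sample covariance S[i,j] = (1/(n-1)) · Σ_k (x_{k,i} - mean_i) · (x_{k,j} - mean_j), with n-1 = 5.
  S[X_1,X_1] = ((-1.1667)·(-1.1667) + (1.8333)·(1.8333) + (-3.1667)·(-3.1667) + (-0.1667)·(-0.1667) + (-0.1667)·(-0.1667) + (2.8333)·(2.8333)) / 5 = 22.8333/5 = 4.5667
  S[X_1,X_2] = ((-1.1667)·(2.3333) + (1.8333)·(-0.6667) + (-3.1667)·(0.3333) + (-0.1667)·(-2.6667) + (-0.1667)·(-2.6667) + (2.8333)·(3.3333)) / 5 = 5.3333/5 = 1.0667
  S[X_2,X_2] = ((2.3333)·(2.3333) + (-0.6667)·(-0.6667) + (0.3333)·(0.3333) + (-2.6667)·(-2.6667) + (-2.6667)·(-2.6667) + (3.3333)·(3.3333)) / 5 = 31.3333/5 = 6.2667

S is symmetric (S[j,i] = S[i,j]). Assembling:

S = [[4.5667, 1.0667],
 [1.0667, 6.2667]]


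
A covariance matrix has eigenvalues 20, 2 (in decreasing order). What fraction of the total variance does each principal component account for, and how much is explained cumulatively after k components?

Step 1 — total variance = trace(Sigma) = Σ λ_i = 20 + 2 = 22.

Step 2 — fraction explained by component i = λ_i / Σ λ:
  PC1: 20/22 = 0.9091
  PC2: 2/22 = 0.0909

Step 3 — cumulative fraction after k components = (λ_1 + ... + λ_k) / Σ λ:
  k = 1: 20/22 = 0.9091
  k = 2: (20 + 2)/22 = 22/22 = 1

Summary (fraction, with percent):

explained: PC1 0.9091 (90.91%), PC2 0.0909 (9.09%);  cumulative: 0.9091, 1


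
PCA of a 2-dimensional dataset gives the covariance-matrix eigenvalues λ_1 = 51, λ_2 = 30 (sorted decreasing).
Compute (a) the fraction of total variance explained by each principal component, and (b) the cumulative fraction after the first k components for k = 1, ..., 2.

Step 1 — total variance = trace(Sigma) = Σ λ_i = 51 + 30 = 81.

Step 2 — fraction explained by component i = λ_i / Σ λ:
  PC1: 51/81 = 0.6296
  PC2: 30/81 = 0.3704

Step 3 — cumulative fraction after k components = (λ_1 + ... + λ_k) / Σ λ:
  k = 1: 51/81 = 0.6296
  k = 2: (51 + 30)/81 = 81/81 = 1

Summary (fraction, with percent):

explained: PC1 0.6296 (62.96%), PC2 0.3704 (37.04%);  cumulative: 0.6296, 1


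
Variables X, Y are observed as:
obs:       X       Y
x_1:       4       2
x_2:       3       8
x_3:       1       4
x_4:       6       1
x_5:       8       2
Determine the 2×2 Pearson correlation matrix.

Step 1 — column means:
  mean(X) = (4 + 3 + 1 + 6 + 8) / 5 = 22/5 = 4.4
  mean(Y) = (2 + 8 + 4 + 1 + 2) / 5 = 17/5 = 3.4

Step 2 — sample variances and covariances s[i,j] = (1/(n-1)) · Σ_k (x_{k,i} - mean_i) · (x_{k,j} - mean_j), with n-1 = 4:
  s[X,X] = ((-0.4)·(-0.4) + (-1.4)·(-1.4) + (-3.4)·(-3.4) + (1.6)·(1.6) + (3.6)·(3.6)) / 4 = 29.2/4 = 7.3
  s[X,Y] = ((-0.4)·(-1.4) + (-1.4)·(4.6) + (-3.4)·(0.6) + (1.6)·(-2.4) + (3.6)·(-1.4)) / 4 = -16.8/4 = -4.2
  s[Y,Y] = ((-1.4)·(-1.4) + (4.6)·(4.6) + (0.6)·(0.6) + (-2.4)·(-2.4) + (-1.4)·(-1.4)) / 4 = 31.2/4 = 7.8
  Sample standard deviations s_i = √(s[i,i]):
  s(X) = √(7.3) = 2.7019
  s(Y) = √(7.8) = 2.7928

Step 3 — r_{ij} = s_{ij} / (s_i · s_j):
  r[X,X] = 1 (diagonal).
  r[X,Y] = -4.2 / (2.7019 · 2.7928) = -4.2 / 7.5459 = -0.5566
  r[Y,Y] = 1 (diagonal).

R is symmetric with unit diagonal. Assembling:

R = [[1, -0.5566],
 [-0.5566, 1]]


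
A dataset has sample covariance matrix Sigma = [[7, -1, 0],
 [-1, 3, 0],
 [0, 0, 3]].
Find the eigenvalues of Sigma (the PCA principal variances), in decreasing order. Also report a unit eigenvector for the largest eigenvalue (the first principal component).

Step 1 — characteristic polynomial p(λ) = det(λI - Sigma) = λ³ - tr·λ² + c_1·λ - det, where tr = trace, c_1 = sum of the principal 2×2 minors, det = det(Sigma):
  tr = 7 + 3 + 3 = 13,
  c_1 = (7·3 - (-1)²) + (7·3 - (0)²) + (3·3 - (0)²) = 20 + 21 + 9 = 50,
  det = 7·(3·3 - (0)²) - (-1)·((-1)·3 - (0)·(0)) + (0)·((-1)·(0) - 3·(0)) = 7·(9) - (-1)·(-3) + (0)·(0) = 60.
  So p(λ) = λ³ - 13λ² + 50λ - 60.
Step 2 — look for an integer root (rational root theorem: any rational root is an integer divisor of 60). Testing λ = 3:
  p(3) = 27 - 117 + 150 - 60 = 0  ✓
  Dividing out (λ - 3): p(λ) = (λ - 3)(λ² - 10λ + 20).
Step 3 — remaining eigenvalues from the quadratic λ² - 10λ + 20 = 0:
  Δ = 10² - 4·20 = 100 - 80 = 20,  λ = (10 ± √20)/2 = (10 ± 4.4721)/2 ≈ 7.2361 or 2.7639.
  Sorted: λ_1 = 7.2361,  λ_2 = 3,  λ_3 = 2.7639  (check: sum = 13 = tr ✓).

Step 4 — unit eigenvector for λ_1 ≈ 7.2361: v spans the null space of (Sigma - λ_1 I), whose rows are
  r_1 = (-0.2361, -1, 0),  r_2 = (-1, -4.2361, 0),  r_3 = (0, 0, -4.2361).
  v is orthogonal to every row, so take v ∝ r_1 × r_3 = ((-1)·(-4.2361) - (0)·(0), (0)·(0) - (-0.2361)·(-4.2361), (-0.2361)·(0) - (-1)·(0)) ≈ (4.2361, -1, 0).
  Let u = (4.2361, -1, 0).
  ||u|| = √((4.2361)² + (-1)² + (0)²) = √(18.9443) ≈ 4.3525,  v_1 = u/||u|| ≈ (0.9732, -0.2298, 0) (||v_1|| = 1).

λ_1 = 7.2361,  λ_2 = 3,  λ_3 = 2.7639;  v_1 ≈ (0.9732, -0.2298, 0)
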